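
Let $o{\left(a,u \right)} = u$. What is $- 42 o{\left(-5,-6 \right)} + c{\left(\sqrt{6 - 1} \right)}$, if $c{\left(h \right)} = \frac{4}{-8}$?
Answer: $\frac{503}{2} \approx 251.5$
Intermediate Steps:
$c{\left(h \right)} = - \frac{1}{2}$ ($c{\left(h \right)} = 4 \left(- \frac{1}{8}\right) = - \frac{1}{2}$)
$- 42 o{\left(-5,-6 \right)} + c{\left(\sqrt{6 - 1} \right)} = \left(-42\right) \left(-6\right) - \frac{1}{2} = 252 - \frac{1}{2} = \frac{503}{2}$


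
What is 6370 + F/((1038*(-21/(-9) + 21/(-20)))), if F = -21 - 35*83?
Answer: 1101630/173 ≈ 6367.8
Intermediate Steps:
F = -2926 (F = -21 - 2905 = -2926)
6370 + F/((1038*(-21/(-9) + 21/(-20)))) = 6370 - 2926*1/(1038*(-21/(-9) + 21/(-20))) = 6370 - 2926*1/(1038*(-21*(-⅑) + 21*(-1/20))) = 6370 - 2926*1/(1038*(7/3 - 21/20)) = 6370 - 2926/(1038*(77/60)) = 6370 - 2926/13321/10 = 6370 - 2926*10/13321 = 6370 - 380/173 = 1101630/173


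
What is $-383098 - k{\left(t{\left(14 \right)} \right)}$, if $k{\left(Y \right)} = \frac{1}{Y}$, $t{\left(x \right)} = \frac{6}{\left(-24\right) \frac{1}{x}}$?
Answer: $- \frac{2681684}{7} \approx -3.831 \cdot 10^{5}$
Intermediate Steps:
$t{\left(x \right)} = - \frac{x}{4}$ ($t{\left(x \right)} = 6 \left(- \frac{x}{24}\right) = - \frac{x}{4}$)
$-383098 - k{\left(t{\left(14 \right)} \right)} = -383098 - \frac{1}{\left(- \frac{1}{4}\right) 14} = -383098 - \frac{1}{- \frac{7}{2}} = -383098 - - \frac{2}{7} = -383098 + \frac{2}{7} = - \frac{2681684}{7}$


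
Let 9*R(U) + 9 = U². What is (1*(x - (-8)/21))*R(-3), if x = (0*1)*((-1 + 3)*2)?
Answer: 0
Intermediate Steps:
R(U) = -1 + U²/9
x = 0 (x = 0*(2*2) = 0*4 = 0)
(1*(x - (-8)/21))*R(-3) = (1*(0 - (-8)/21))*(-1 + (⅑)*(-3)²) = (1*(0 - (-8)/21))*(-1 + (⅑)*9) = (1*(0 - 1*(-8/21)))*(-1 + 1) = (1*(0 + 8/21))*0 = (1*(8/21))*0 = (8/21)*0 = 0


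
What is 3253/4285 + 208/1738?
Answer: 3272497/3723665 ≈ 0.87884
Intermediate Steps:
3253/4285 + 208/1738 = 3253*(1/4285) + 208*(1/1738) = 3253/4285 + 104/869 = 3272497/3723665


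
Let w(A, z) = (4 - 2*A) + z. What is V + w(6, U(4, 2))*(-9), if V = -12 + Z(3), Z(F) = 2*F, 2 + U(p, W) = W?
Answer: 66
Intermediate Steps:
U(p, W) = -2 + W
w(A, z) = 4 + z - 2*A
V = -6 (V = -12 + 2*3 = -12 + 6 = -6)
V + w(6, U(4, 2))*(-9) = -6 + (4 + (-2 + 2) - 2*6)*(-9) = -6 + (4 + 0 - 12)*(-9) = -6 - 8*(-9) = -6 + 72 = 66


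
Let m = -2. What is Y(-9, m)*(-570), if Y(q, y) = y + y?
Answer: 2280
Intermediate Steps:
Y(q, y) = 2*y
Y(-9, m)*(-570) = (2*(-2))*(-570) = -4*(-570) = 2280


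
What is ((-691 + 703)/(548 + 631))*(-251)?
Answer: -1004/393 ≈ -2.5547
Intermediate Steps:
((-691 + 703)/(548 + 631))*(-251) = (12/1179)*(-251) = (12*(1/1179))*(-251) = (4/393)*(-251) = -1004/393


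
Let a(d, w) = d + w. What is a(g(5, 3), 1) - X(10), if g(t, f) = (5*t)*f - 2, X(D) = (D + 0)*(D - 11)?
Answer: 84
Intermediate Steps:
X(D) = D*(-11 + D)
g(t, f) = -2 + 5*f*t (g(t, f) = 5*f*t - 2 = -2 + 5*f*t)
a(g(5, 3), 1) - X(10) = ((-2 + 5*3*5) + 1) - 10*(-11 + 10) = ((-2 + 75) + 1) - 10*(-1) = (73 + 1) - 1*(-10) = 74 + 10 = 84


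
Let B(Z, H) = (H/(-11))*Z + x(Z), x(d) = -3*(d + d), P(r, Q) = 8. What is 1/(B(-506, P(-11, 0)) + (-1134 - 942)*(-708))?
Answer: 1/1473212 ≈ 6.7879e-7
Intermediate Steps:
x(d) = -6*d
B(Z, H) = -6*Z - H*Z/11 (B(Z, H) = (H/(-11))*Z - 6*Z = (H*(-1/11))*Z - 6*Z = (-H/11)*Z - 6*Z = -H*Z/11 - 6*Z = -6*Z - H*Z/11)
1/(B(-506, P(-11, 0)) + (-1134 - 942)*(-708)) = 1/((1/11)*(-506)*(-66 - 1*8) + (-1134 - 942)*(-708)) = 1/((1/11)*(-506)*(-66 - 8) - 2076*(-708)) = 1/((1/11)*(-506)*(-74) + 1469808) = 1/(3404 + 1469808) = 1/1473212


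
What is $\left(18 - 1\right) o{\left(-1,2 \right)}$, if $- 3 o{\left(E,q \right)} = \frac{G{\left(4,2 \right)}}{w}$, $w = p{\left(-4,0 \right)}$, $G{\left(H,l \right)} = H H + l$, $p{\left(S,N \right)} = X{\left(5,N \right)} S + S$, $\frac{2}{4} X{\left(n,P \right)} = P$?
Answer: $\frac{51}{2} \approx 25.5$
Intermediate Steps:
$X{\left(n,P \right)} = 2 P$
$p{\left(S,N \right)} = S + 2 N S$ ($p{\left(S,N \right)} = 2 N S + S = S + 2 N S$)
$G{\left(H,l \right)} = l + H^{2}$ ($G{\left(H,l \right)} = H^{2} + l = l + H^{2}$)
$w = -4$ ($w = - 4 \left(1 + 2 \cdot 0\right) = - 4 \left(1 + 0\right) = \left(-4\right) 1 = -4$)
$o{\left(E,q \right)} = \frac{3}{2}$ ($o{\left(E,q \right)} = - \frac{\left(2 + 4^{2}\right) \frac{1}{-4}}{3} = - \frac{\left(2 + 16\right) \left(- \frac{1}{4}\right)}{3} = - \frac{18 \left(- \frac{1}{4}\right)}{3} = \left(- \frac{1}{3}\right) \left(- \frac{9}{2}\right) = \frac{3}{2}$)
$\left(18 - 1\right) o{\left(-1,2 \right)} = \left(18 - 1\right) \frac{3}{2} = 17 \cdot \frac{3}{2} = \frac{51}{2}$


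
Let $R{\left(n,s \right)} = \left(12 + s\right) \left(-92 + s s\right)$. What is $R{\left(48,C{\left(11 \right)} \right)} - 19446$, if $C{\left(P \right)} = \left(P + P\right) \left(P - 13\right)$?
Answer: $-78454$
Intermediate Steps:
$C{\left(P \right)} = 2 P \left(-13 + P\right)$
$R{\left(n,s \right)} = \left(-92 + s^{2}\right) \left(12 + s\right)$ ($R{\left(n,s \right)} = \left(12 + s\right) \left(-92 + s^{2}\right) = \left(-92 + s^{2}\right) \left(12 + s\right)$)
$R{\left(48,C{\left(11 \right)} \right)} - 19446 = \left(-1104 + \left(2 \cdot 11 \left(-13 + 11\right)\right)^{3} - 92 \cdot 2 \cdot 11 \left(-13 + 11\right) + 12 \left(2 \cdot 11 \left(-13 + 11\right)\right)^{2}\right) - 19446 = \left(-1104 + \left(2 \cdot 11 \left(-2\right)\right)^{3} - 92 \cdot 2 \cdot 11 \left(-2\right) + 12 \left(2 \cdot 11 \left(-2\right)\right)^{2}\right) - 19446 = \left(-1104 + \left(-44\right)^{3} - -4048 + 12 \left(-44\right)^{2}\right) - 19446 = \left(-1104 - 85184 + 4048 + 12 \cdot 1936\right) - 19446 = \left(-1104 - 85184 + 4048 + 23232\right) - 19446 = -59008 - 19446 = -78454$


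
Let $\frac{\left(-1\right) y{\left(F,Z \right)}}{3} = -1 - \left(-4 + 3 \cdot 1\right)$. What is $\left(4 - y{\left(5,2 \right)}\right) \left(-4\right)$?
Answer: $-16$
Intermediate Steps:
$y{\left(F,Z \right)} = 0$ ($y{\left(F,Z \right)} = - 3 \left(-1 - \left(-4 + 3 \cdot 1\right)\right) = - 3 \left(-1 - \left(-4 + 3\right)\right) = - 3 \left(-1 - -1\right) = - 3 \left(-1 + 1\right) = \left(-3\right) 0 = 0$)
$\left(4 - y{\left(5,2 \right)}\right) \left(-4\right) = \left(4 - 0\right) \left(-4\right) = \left(4 + 0\right) \left(-4\right) = 4 \left(-4\right) = -16$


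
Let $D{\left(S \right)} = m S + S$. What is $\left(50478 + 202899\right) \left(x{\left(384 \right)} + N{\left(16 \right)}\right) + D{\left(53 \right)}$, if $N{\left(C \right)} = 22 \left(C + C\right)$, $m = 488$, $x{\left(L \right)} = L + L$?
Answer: $372996861$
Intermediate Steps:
$x{\left(L \right)} = 2 L$
$D{\left(S \right)} = 489 S$ ($D{\left(S \right)} = 488 S + S = 489 S$)
$N{\left(C \right)} = 44 C$ ($N{\left(C \right)} = 22 \cdot 2 C = 44 C$)
$\left(50478 + 202899\right) \left(x{\left(384 \right)} + N{\left(16 \right)}\right) + D{\left(53 \right)} = \left(50478 + 202899\right) \left(2 \cdot 384 + 44 \cdot 16\right) + 489 \cdot 53 = 253377 \left(768 + 704\right) + 25917 = 253377 \cdot 1472 + 25917 = 372970944 + 25917 = 372996861$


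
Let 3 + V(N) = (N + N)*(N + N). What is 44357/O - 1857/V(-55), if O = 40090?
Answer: 462139499/484968730 ≈ 0.95293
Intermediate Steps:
V(N) = -3 + 4*N**2 (V(N) = -3 + (N + N)*(N + N) = -3 + (2*N)*(2*N) = -3 + 4*N**2)
44357/O - 1857/V(-55) = 44357/40090 - 1857/(-3 + 4*(-55)**2) = 44357*(1/40090) - 1857/(-3 + 4*3025) = 44357/40090 - 1857/(-3 + 12100) = 44357/40090 - 1857/12097 = 462139499/484968730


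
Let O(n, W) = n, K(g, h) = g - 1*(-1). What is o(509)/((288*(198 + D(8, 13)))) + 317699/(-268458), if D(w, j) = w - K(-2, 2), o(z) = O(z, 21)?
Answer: -3133883077/2667398688 ≈ -1.1749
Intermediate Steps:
K(g, h) = 1 + g (K(g, h) = g + 1 = 1 + g)
o(z) = z
D(w, j) = 1 + w (D(w, j) = w - (1 - 2) = w - 1*(-1) = w + 1 = 1 + w)
o(509)/((288*(198 + D(8, 13)))) + 317699/(-268458) = 509/((288*(198 + (1 + 8)))) + 317699/(-268458) = 509/((288*(198 + 9))) + 317699*(-1/268458) = 509/((288*207)) - 317699/268458 = 509/59616 - 317699/268458 = -3133883077/2667398688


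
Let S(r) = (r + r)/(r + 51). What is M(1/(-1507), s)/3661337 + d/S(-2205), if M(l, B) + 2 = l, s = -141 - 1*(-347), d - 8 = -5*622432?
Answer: -2054882297284957979/1351820540455 ≈ -1.5201e+6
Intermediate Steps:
S(r) = 2*r/(51 + r) (S(r) = (2*r)/(51 + r) = 2*r/(51 + r))
d = -3112152 (d = 8 - 5*622432 = 8 - 3112160 = -3112152)
s = 206 (s = -141 + 347 = 206)
M(l, B) = -2 + l
M(1/(-1507), s)/3661337 + d/S(-2205) = (-2 + 1/(-1507))/3661337 - 3112152/(2*(-2205)/(51 - 2205)) = (-2 - 1/1507)*(1/3661337) - 3112152/(2*(-2205)/(-2154)) = -3015/1507*1/3661337 - 3112152/(2*(-2205)*(-1/2154)) = -3015/5517634859 - 3112152/735/359 = -3015/5517634859 - 3112152*359/735 = -3015/5517634859 - 372420856/245 = -2054882297284957979/1351820540455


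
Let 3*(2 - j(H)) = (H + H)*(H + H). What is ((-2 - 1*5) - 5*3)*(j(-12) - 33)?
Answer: 4906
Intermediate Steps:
j(H) = 2 - 4*H²/3 (j(H) = 2 - (H + H)*(H + H)/3 = 2 - 2*H*2*H/3 = 2 - 4*H²/3)
((-2 - 1*5) - 5*3)*(j(-12) - 33) = ((-2 - 1*5) - 5*3)*((2 - 4/3*(-12)²) - 33) = ((-2 - 5) - 15)*((2 - 4/3*144) - 33) = (-7 - 15)*((2 - 192) - 33) = -22*(-190 - 33) = -22*(-223) = 4906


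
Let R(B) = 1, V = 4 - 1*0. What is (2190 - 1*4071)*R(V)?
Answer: -1881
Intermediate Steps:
V = 4 (V = 4 + 0 = 4)
(2190 - 1*4071)*R(V) = (2190 - 1*4071)*1 = (2190 - 4071)*1 = -1881*1 = -1881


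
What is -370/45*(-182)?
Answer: 13468/9 ≈ 1496.4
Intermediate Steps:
-370/45*(-182) = -370*1/45*(-182) = -74/9*(-182) = 13468/9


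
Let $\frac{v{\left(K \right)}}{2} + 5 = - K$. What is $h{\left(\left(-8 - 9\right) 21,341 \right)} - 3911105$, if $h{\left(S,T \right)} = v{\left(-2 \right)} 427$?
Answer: $-3913667$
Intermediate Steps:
$v{\left(K \right)} = -10 - 2 K$ ($v{\left(K \right)} = -10 + 2 \left(- K\right) = -10 - 2 K$)
$h{\left(S,T \right)} = -2562$ ($h{\left(S,T \right)} = \left(-10 - -4\right) 427 = \left(-10 + 4\right) 427 = \left(-6\right) 427 = -2562$)
$h{\left(\left(-8 - 9\right) 21,341 \right)} - 3911105 = -2562 - 3911105 = -3913667$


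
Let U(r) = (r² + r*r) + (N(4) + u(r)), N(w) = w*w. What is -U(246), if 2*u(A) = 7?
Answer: -242103/2 ≈ -1.2105e+5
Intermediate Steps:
u(A) = 7/2 (u(A) = (½)*7 = 7/2)
N(w) = w²
U(r) = 39/2 + 2*r² (U(r) = (r² + r*r) + (4² + 7/2) = (r² + r²) + (16 + 7/2) = 2*r² + 39/2 = 39/2 + 2*r²)
-U(246) = -(39/2 + 2*246²) = -(39/2 + 2*60516) = -(39/2 + 121032) = -1*242103/2 = -242103/2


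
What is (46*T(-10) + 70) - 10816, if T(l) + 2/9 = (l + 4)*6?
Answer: -111710/9 ≈ -12412.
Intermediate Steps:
T(l) = 214/9 + 6*l (T(l) = -2/9 + (l + 4)*6 = -2/9 + (4 + l)*6 = -2/9 + (24 + 6*l) = 214/9 + 6*l)
(46*T(-10) + 70) - 10816 = (46*(214/9 + 6*(-10)) + 70) - 10816 = (46*(214/9 - 60) + 70) - 10816 = (46*(-326/9) + 70) - 10816 = (-14996/9 + 70) - 10816 = -14366/9 - 10816 = -111710/9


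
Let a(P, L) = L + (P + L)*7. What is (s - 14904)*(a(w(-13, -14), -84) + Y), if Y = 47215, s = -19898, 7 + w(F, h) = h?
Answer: -1614673592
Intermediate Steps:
w(F, h) = -7 + h
a(P, L) = 7*P + 8*L (a(P, L) = L + (L + P)*7 = L + (7*L + 7*P) = 7*P + 8*L)
(s - 14904)*(a(w(-13, -14), -84) + Y) = (-19898 - 14904)*((7*(-7 - 14) + 8*(-84)) + 47215) = -34802*((7*(-21) - 672) + 47215) = -34802*((-147 - 672) + 47215) = -34802*(-819 + 47215) = -34802*46396 = -1614673592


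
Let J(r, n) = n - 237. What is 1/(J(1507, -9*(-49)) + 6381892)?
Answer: 1/6382096 ≈ 1.5669e-7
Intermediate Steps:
J(r, n) = -237 + n
1/(J(1507, -9*(-49)) + 6381892) = 1/((-237 - 9*(-49)) + 6381892) = 1/((-237 + 441) + 6381892) = 1/(204 + 6381892) = 1/6382096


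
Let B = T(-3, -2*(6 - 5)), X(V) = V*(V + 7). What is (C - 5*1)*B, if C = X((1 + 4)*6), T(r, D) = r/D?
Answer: 3315/2 ≈ 1657.5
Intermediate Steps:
X(V) = V*(7 + V)
C = 1110 (C = ((1 + 4)*6)*(7 + (1 + 4)*6) = (5*6)*(7 + 5*6) = 30*(7 + 30) = 30*37 = 1110)
B = 3/2 (B = -3*(-1/(2*(6 - 5))) = -3/((-2*1)) = -3/(-2) = -3*(-½) = 3/2 ≈ 1.5000)
(C - 5*1)*B = (1110 - 5*1)*(3/2) = (1110 - 5)*(3/2) = 1105*(3/2) = 3315/2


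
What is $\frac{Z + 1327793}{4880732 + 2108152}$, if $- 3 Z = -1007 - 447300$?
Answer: $\frac{316549}{1497618} \approx 0.21137$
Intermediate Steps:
$Z = \frac{448307}{3}$ ($Z = - \frac{-1007 - 447300}{3} = \left(- \frac{1}{3}\right) \left(-448307\right) = \frac{448307}{3} \approx 1.4944 \cdot 10^{5}$)
$\frac{Z + 1327793}{4880732 + 2108152} = \frac{\frac{448307}{3} + 1327793}{4880732 + 2108152} = \frac{4431686}{3 \cdot 6988884} = \frac{4431686}{3} \cdot \frac{1}{6988884} = \frac{316549}{1497618}$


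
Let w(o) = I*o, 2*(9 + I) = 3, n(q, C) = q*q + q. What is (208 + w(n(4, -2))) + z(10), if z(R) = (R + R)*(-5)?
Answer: -42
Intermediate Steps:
n(q, C) = q + q**2 (n(q, C) = q**2 + q = q + q**2)
I = -15/2 (I = -9 + (1/2)*3 = -9 + 3/2 = -15/2 ≈ -7.5000)
z(R) = -10*R (z(R) = (2*R)*(-5) = -10*R)
w(o) = -15*o/2
(208 + w(n(4, -2))) + z(10) = (208 - 30*(1 + 4)) - 10*10 = (208 - 30*5) - 100 = (208 - 15/2*20) - 100 = (208 - 150) - 100 = 58 - 100 = -42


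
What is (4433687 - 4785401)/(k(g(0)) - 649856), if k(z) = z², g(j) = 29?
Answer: 351714/649015 ≈ 0.54192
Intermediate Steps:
(4433687 - 4785401)/(k(g(0)) - 649856) = (4433687 - 4785401)/(29² - 649856) = -351714/(841 - 649856) = -351714/(-649015) = -351714*(-1/649015) = 351714/649015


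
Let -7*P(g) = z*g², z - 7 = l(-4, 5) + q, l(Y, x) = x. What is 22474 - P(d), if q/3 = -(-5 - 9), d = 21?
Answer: 25876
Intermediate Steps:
q = 42 (q = 3*(-(-5 - 9)) = 3*(-1*(-14)) = 3*14 = 42)
z = 54 (z = 7 + (5 + 42) = 7 + 47 = 54)
P(g) = -54*g²/7
22474 - P(d) = 22474 - (-54)*21²/7 = 22474 - (-54)*441/7 = 22474 - 1*(-3402) = 22474 + 3402 = 25876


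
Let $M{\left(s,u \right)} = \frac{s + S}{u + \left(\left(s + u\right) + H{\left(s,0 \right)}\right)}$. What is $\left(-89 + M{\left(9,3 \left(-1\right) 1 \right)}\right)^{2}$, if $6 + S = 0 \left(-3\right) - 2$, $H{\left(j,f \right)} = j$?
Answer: $\frac{1138489}{144} \approx 7906.2$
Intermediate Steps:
$S = -8$ ($S = -6 + \left(0 \left(-3\right) - 2\right) = -6 + \left(0 - 2\right) = -6 - 2 = -8$)
$M{\left(s,u \right)} = \frac{-8 + s}{2 s + 2 u}$ ($M{\left(s,u \right)} = \frac{s - 8}{u + \left(\left(s + u\right) + s\right)} = \frac{-8 + s}{u + \left(u + 2 s\right)} = \frac{-8 + s}{2 s + 2 u}$)
$\left(-89 + M{\left(9,3 \left(-1\right) 1 \right)}\right)^{2} = \left(-89 + \frac{-4 + \frac{1}{2} \cdot 9}{9 + 3 \left(-1\right) 1}\right)^{2} = \left(-89 + \frac{-4 + \frac{9}{2}}{9 - 3}\right)^{2} = \left(-89 + \frac{1}{9 - 3} \cdot \frac{1}{2}\right)^{2} = \left(-89 + \frac{1}{6} \cdot \frac{1}{2}\right)^{2} = \left(-89 + \frac{1}{12}\right)^{2} = \left(- \frac{1067}{12}\right)^{2} = \frac{1138489}{144}$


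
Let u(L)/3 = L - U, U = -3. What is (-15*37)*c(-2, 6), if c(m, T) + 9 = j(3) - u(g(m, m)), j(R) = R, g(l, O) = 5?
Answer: 16650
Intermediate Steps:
u(L) = 9 + 3*L (u(L) = 3*(L - 1*(-3)) = 3*(L + 3) = 3*(3 + L) = 9 + 3*L)
c(m, T) = -30 (c(m, T) = -9 + (3 - (9 + 3*5)) = -9 + (3 - (9 + 15)) = -9 + (3 - 1*24) = -9 + (3 - 24) = -9 - 21 = -30)
(-15*37)*c(-2, 6) = -15*37*(-30) = -555*(-30) = 16650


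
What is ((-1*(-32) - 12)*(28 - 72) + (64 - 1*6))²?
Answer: 675684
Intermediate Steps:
((-1*(-32) - 12)*(28 - 72) + (64 - 1*6))² = ((32 - 12)*(-44) + (64 - 6))² = (20*(-44) + 58)² = (-880 + 58)² = (-822)² = 675684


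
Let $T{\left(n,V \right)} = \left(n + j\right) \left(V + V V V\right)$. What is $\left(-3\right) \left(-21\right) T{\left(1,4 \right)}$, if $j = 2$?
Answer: $12852$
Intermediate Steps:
$T{\left(n,V \right)} = \left(2 + n\right) \left(V + V^{3}\right)$ ($T{\left(n,V \right)} = \left(n + 2\right) \left(V + V V V\right) = \left(2 + n\right) \left(V + V^{2} V\right) = \left(2 + n\right) \left(V + V^{3}\right)$)
$\left(-3\right) \left(-21\right) T{\left(1,4 \right)} = \left(-3\right) \left(-21\right) 4 \left(2 + 1 + 2 \cdot 4^{2} + 1 \cdot 4^{2}\right) = 63 \cdot 4 \left(2 + 1 + 2 \cdot 16 + 1 \cdot 16\right) = 63 \cdot 4 \left(2 + 1 + 32 + 16\right) = 63 \cdot 4 \cdot 51 = 63 \cdot 204 = 12852$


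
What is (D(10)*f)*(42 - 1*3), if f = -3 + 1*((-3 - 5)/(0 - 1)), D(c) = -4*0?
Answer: 0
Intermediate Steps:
D(c) = 0
f = 5 (f = -3 + 1*(-8/(-1)) = -3 + 1*(-8*(-1)) = -3 + 1*8 = -3 + 8 = 5)
(D(10)*f)*(42 - 1*3) = (0*5)*(42 - 1*3) = 0*(42 - 3) = 0*39 = 0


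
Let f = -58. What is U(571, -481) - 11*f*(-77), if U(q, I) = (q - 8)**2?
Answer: 267843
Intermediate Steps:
U(q, I) = (-8 + q)**2
U(571, -481) - 11*f*(-77) = (-8 + 571)**2 - 11*(-58)*(-77) = 563**2 - (-638)*(-77) = 316969 - 1*49126 = 316969 - 49126 = 267843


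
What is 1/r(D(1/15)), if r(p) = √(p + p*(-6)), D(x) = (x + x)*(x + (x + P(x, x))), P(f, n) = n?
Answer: -I*√30/2 ≈ -2.7386*I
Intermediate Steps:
D(x) = 6*x² (D(x) = (x + x)*(x + (x + x)) = (2*x)*(x + 2*x) = (2*x)*(3*x) = 6*x²)
r(p) = √5*√(-p) (r(p) = √(p - 6*p) = √(-5*p) = √5*√(-p))
1/r(D(1/15)) = 1/(√5*√(-6*(1/15)²)) = 1/(√5*√(-6/225)) = 1/(√5*√(-1*2/75)) = 1/(√5*√(-2/75)) = 1/(√5*(I*√6/15)) = 1/(I*√30/15) = -I*√30/2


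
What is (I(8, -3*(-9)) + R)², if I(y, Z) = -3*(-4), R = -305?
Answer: 85849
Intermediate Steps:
I(y, Z) = 12
(I(8, -3*(-9)) + R)² = (12 - 305)² = (-293)² = 85849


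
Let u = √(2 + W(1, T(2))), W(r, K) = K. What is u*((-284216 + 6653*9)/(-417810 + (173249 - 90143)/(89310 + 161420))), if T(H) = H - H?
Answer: 28124258735*√2/52378709097 ≈ 0.75935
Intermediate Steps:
T(H) = 0
u = √2 (u = √(2 + 0) = √2 ≈ 1.4142)
u*((-284216 + 6653*9)/(-417810 + (173249 - 90143)/(89310 + 161420))) = √2*((-284216 + 6653*9)/(-417810 + (173249 - 90143)/(89310 + 161420))) = √2*((-284216 + 59877)/(-417810 + 83106/250730)) = √2*(-224339/(-417810 + 83106*(1/250730))) = √2*(-224339/(-417810 + 41553/125365)) = √2*(-224339/(-52378709097/125365)) = √2*(-224339*(-125365/52378709097)) = √2*(28124258735/52378709097) = 28124258735*√2/52378709097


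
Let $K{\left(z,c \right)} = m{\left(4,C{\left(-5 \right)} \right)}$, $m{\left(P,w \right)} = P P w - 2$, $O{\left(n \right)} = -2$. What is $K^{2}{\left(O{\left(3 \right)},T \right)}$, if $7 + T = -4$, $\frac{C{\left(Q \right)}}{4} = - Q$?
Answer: $101124$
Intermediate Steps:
$C{\left(Q \right)} = - 4 Q$ ($C{\left(Q \right)} = 4 \left(- Q\right) = - 4 Q$)
$T = -11$ ($T = -7 - 4 = -11$)
$m{\left(P,w \right)} = -2 + w P^{2}$ ($m{\left(P,w \right)} = P^{2} w - 2 = w P^{2} - 2 = -2 + w P^{2}$)
$K{\left(z,c \right)} = 318$ ($K{\left(z,c \right)} = -2 + \left(-4\right) \left(-5\right) 4^{2} = -2 + 20 \cdot 16 = -2 + 320 = 318$)
$K^{2}{\left(O{\left(3 \right)},T \right)} = 318^{2} = 101124$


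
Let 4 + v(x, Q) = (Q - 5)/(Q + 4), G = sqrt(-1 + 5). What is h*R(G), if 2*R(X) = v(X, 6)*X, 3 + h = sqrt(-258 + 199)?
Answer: 117/10 - 39*I*sqrt(59)/10 ≈ 11.7 - 29.956*I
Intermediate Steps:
G = 2 (G = sqrt(4) = 2)
h = -3 + I*sqrt(59) (h = -3 + sqrt(-258 + 199) = -3 + sqrt(-59) = -3 + I*sqrt(59) ≈ -3.0 + 7.6811*I)
v(x, Q) = -4 + (-5 + Q)/(4 + Q) (v(x, Q) = -4 + (Q - 5)/(Q + 4) = -4 + (-5 + Q)/(4 + Q))
R(X) = -39*X/20 (R(X) = ((3*(-7 - 1*6)/(4 + 6))*X)/2 = ((3*(-7 - 6)/10)*X)/2 = ((3*(1/10)*(-13))*X)/2 = (-39*X/10)/2 = -39*X/20)
h*R(G) = (-3 + I*sqrt(59))*(-39/20*2) = (-3 + I*sqrt(59))*(-39/10) = 117/10 - 39*I*sqrt(59)/10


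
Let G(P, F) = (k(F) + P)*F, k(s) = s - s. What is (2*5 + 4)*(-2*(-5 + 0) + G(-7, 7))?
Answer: -546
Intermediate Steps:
k(s) = 0
G(P, F) = F*P (G(P, F) = (0 + P)*F = P*F = F*P)
(2*5 + 4)*(-2*(-5 + 0) + G(-7, 7)) = (2*5 + 4)*(-2*(-5 + 0) + 7*(-7)) = (10 + 4)*(-2*(-5) - 49) = 14*(10 - 49) = 14*(-39) = -546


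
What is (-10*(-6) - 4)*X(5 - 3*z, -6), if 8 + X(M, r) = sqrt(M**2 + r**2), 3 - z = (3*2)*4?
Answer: -448 + 112*sqrt(1165) ≈ 3374.8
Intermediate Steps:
z = -21 (z = 3 - 3*2*4 = 3 - 6*4 = 3 - 1*24 = 3 - 24 = -21)
X(M, r) = -8 + sqrt(M**2 + r**2)
(-10*(-6) - 4)*X(5 - 3*z, -6) = (-10*(-6) - 4)*(-8 + sqrt((5 - 3*(-21))**2 + (-6)**2)) = (60 - 4)*(-8 + sqrt((5 + 63)**2 + 36)) = 56*(-8 + sqrt(68**2 + 36)) = 56*(-8 + sqrt(4624 + 36)) = 56*(-8 + sqrt(4660)) = 56*(-8 + 2*sqrt(1165)) = -448 + 112*sqrt(1165)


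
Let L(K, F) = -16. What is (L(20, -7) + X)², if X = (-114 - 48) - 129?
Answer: 94249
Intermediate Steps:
X = -291 (X = -162 - 129 = -291)
(L(20, -7) + X)² = (-16 - 291)² = (-307)² = 94249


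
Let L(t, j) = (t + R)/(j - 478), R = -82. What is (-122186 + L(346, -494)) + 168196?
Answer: 3726788/81 ≈ 46010.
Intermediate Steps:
L(t, j) = (-82 + t)/(-478 + j) (L(t, j) = (t - 82)/(j - 478) = (-82 + t)/(-478 + j))
(-122186 + L(346, -494)) + 168196 = (-122186 + (-82 + 346)/(-478 - 494)) + 168196 = (-122186 + 264/(-972)) + 168196 = (-122186 - 1/972*264) + 168196 = (-122186 - 22/81) + 168196 = -9897088/81 + 168196 = 3726788/81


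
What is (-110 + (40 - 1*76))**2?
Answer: 21316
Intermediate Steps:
(-110 + (40 - 1*76))**2 = (-110 + (40 - 76))**2 = (-110 - 36)**2 = (-146)**2 = 21316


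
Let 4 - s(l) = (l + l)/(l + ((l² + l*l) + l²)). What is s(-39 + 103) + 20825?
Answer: 4019995/193 ≈ 20829.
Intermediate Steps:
s(l) = 4 - 2*l/(l + 3*l²) (s(l) = 4 - (l + l)/(l + ((l² + l*l) + l²)) = 4 - 2*l/(l + ((l² + l²) + l²)) = 4 - 2*l/(l + (2*l² + l²)) = 4 - 2*l/(l + 3*l²))
s(-39 + 103) + 20825 = 2*(1 + 6*(-39 + 103))/(1 + 3*(-39 + 103)) + 20825 = 2*(1 + 6*64)/(1 + 3*64) + 20825 = 2*(1 + 384)/(1 + 192) + 20825 = 2*385/193 + 20825 = 2*(1/193)*385 + 20825 = 770/193 + 20825 = 4019995/193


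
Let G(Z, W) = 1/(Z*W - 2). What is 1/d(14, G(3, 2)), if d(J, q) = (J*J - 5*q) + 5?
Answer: 4/799 ≈ 0.0050063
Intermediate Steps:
G(Z, W) = 1/(-2 + W*Z) (G(Z, W) = 1/(W*Z - 2) = 1/(-2 + W*Z))
d(J, q) = 5 + J**2 - 5*q (d(J, q) = (J**2 - 5*q) + 5 = 5 + J**2 - 5*q)
1/d(14, G(3, 2)) = 1/(5 + 14**2 - 5/(-2 + 2*3)) = 1/(5 + 196 - 5/(-2 + 6)) = 1/(5 + 196 - 5/4) = 1/(799/4) = 4/799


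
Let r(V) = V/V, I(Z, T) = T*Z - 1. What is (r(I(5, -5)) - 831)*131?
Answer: -108730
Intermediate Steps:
I(Z, T) = -1 + T*Z
r(V) = 1
(r(I(5, -5)) - 831)*131 = (1 - 831)*131 = -830*131 = -108730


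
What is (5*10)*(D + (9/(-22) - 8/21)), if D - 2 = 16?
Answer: 198775/231 ≈ 860.50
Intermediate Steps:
D = 18 (D = 2 + 16 = 18)
(5*10)*(D + (9/(-22) - 8/21)) = (5*10)*(18 + (9/(-22) - 8/21)) = 50*(18 + (9*(-1/22) - 8*1/21)) = 50*(18 + (-9/22 - 8/21)) = 50*(18 - 365/462) = 50*(7951/462) = 198775/231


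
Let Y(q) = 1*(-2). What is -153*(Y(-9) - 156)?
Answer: 24174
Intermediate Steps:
Y(q) = -2
-153*(Y(-9) - 156) = -153*(-2 - 156) = -153*(-158) = 24174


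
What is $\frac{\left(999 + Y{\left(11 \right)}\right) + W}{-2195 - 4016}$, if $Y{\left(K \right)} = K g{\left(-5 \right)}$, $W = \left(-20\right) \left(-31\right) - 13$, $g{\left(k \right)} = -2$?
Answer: $- \frac{1584}{6211} \approx -0.25503$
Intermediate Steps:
$W = 607$ ($W = 620 - 13 = 607$)
$Y{\left(K \right)} = - 2 K$ ($Y{\left(K \right)} = K \left(-2\right) = - 2 K$)
$\frac{\left(999 + Y{\left(11 \right)}\right) + W}{-2195 - 4016} = \frac{\left(999 - 22\right) + 607}{-2195 - 4016} = \frac{\left(999 - 22\right) + 607}{-6211} = \left(977 + 607\right) \left(- \frac{1}{6211}\right) = 1584 \left(- \frac{1}{6211}\right) = - \frac{1584}{6211}$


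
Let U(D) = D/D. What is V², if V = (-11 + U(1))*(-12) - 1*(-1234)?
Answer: 1833316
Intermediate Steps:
U(D) = 1
V = 1354 (V = (-11 + 1)*(-12) - 1*(-1234) = -10*(-12) + 1234 = 120 + 1234 = 1354)
V² = 1354² = 1833316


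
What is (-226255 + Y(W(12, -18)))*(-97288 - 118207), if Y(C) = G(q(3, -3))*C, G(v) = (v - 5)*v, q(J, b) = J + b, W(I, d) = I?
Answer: 48756821225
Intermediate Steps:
G(v) = v*(-5 + v) (G(v) = (-5 + v)*v = v*(-5 + v))
Y(C) = 0 (Y(C) = ((3 - 3)*(-5 + (3 - 3)))*C = (0*(-5 + 0))*C = (0*(-5))*C = 0*C = 0)
(-226255 + Y(W(12, -18)))*(-97288 - 118207) = (-226255 + 0)*(-97288 - 118207) = -226255*(-215495) = 48756821225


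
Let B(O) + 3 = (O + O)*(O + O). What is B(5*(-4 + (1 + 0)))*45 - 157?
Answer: 40208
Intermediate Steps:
B(O) = -3 + 4*O**2 (B(O) = -3 + (O + O)*(O + O) = -3 + (2*O)*(2*O) = -3 + 4*O**2)
B(5*(-4 + (1 + 0)))*45 - 157 = (-3 + 4*(5*(-4 + (1 + 0)))**2)*45 - 157 = (-3 + 4*(5*(-4 + 1))**2)*45 - 157 = (-3 + 4*(5*(-3))**2)*45 - 157 = (-3 + 4*(-15)**2)*45 - 157 = (-3 + 4*225)*45 - 157 = (-3 + 900)*45 - 157 = 897*45 - 157 = 40365 - 157 = 40208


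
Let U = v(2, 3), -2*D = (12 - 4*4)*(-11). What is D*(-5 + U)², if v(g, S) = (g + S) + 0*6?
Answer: 0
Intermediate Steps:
v(g, S) = S + g (v(g, S) = (S + g) + 0 = S + g)
D = -22 (D = -(12 - 4*4)*(-11)/2 = -(12 - 16)*(-11)/2 = -(-2)*(-11) = -½*44 = -22)
U = 5 (U = 3 + 2 = 5)
D*(-5 + U)² = -22*(-5 + 5)² = -22*0² = -22*0 = 0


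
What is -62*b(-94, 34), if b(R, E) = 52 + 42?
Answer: -5828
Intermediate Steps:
b(R, E) = 94
-62*b(-94, 34) = -62*94 = -1*5828 = -5828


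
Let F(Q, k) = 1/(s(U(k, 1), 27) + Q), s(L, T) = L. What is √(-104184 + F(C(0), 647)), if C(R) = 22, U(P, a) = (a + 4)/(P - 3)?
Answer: 2*I*√5231960072881/14173 ≈ 322.78*I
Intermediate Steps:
U(P, a) = (4 + a)/(-3 + P)
F(Q, k) = 1/(Q + 5/(-3 + k)) (F(Q, k) = 1/((4 + 1)/(-3 + k) + Q) = 1/(5/(-3 + k) + Q) = 1/(Q + 5/(-3 + k)))
√(-104184 + F(C(0), 647)) = √(-104184 + (-3 + 647)/(5 + 22*(-3 + 647))) = √(-104184 + 644/(5 + 22*644)) = √(-104184 + 644/(5 + 14168)) = √(-104184 + 644/14173) = √(-1476599188/14173) = 2*I*√5231960072881/14173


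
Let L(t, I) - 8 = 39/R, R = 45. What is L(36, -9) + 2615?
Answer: 39358/15 ≈ 2623.9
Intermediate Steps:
L(t, I) = 133/15 (L(t, I) = 8 + 39/45 = 8 + 39*(1/45) = 8 + 13/15 = 133/15)
L(36, -9) + 2615 = 133/15 + 2615 = 39358/15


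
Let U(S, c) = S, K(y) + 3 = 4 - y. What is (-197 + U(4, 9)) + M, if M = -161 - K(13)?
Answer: -342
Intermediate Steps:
K(y) = 1 - y (K(y) = -3 + (4 - y) = 1 - y)
M = -149 (M = -161 - (1 - 1*13) = -161 - (1 - 13) = -161 - 1*(-12) = -161 + 12 = -149)
(-197 + U(4, 9)) + M = (-197 + 4) - 149 = -193 - 149 = -342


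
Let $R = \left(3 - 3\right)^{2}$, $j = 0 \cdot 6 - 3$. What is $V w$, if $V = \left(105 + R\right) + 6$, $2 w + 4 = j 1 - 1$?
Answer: $-444$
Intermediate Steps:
$j = -3$ ($j = 0 - 3 = -3$)
$R = 0$ ($R = 0^{2} = 0$)
$w = -4$ ($w = -2 + \frac{\left(-3\right) 1 - 1}{2} = -2 + \frac{-3 - 1}{2} = -2 + \frac{1}{2} \left(-4\right) = -2 - 2 = -4$)
$V = 111$ ($V = \left(105 + 0\right) + 6 = 105 + 6 = 111$)
$V w = 111 \left(-4\right) = -444$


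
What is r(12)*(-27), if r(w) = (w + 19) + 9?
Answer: -1080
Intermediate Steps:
r(w) = 28 + w (r(w) = (19 + w) + 9 = 28 + w)
r(12)*(-27) = (28 + 12)*(-27) = 40*(-27) = -1080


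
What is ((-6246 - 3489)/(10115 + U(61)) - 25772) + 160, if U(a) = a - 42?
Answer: -86520581/3378 ≈ -25613.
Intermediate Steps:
U(a) = -42 + a
((-6246 - 3489)/(10115 + U(61)) - 25772) + 160 = ((-6246 - 3489)/(10115 + (-42 + 61)) - 25772) + 160 = (-9735/(10115 + 19) - 25772) + 160 = (-9735/10134 - 25772) + 160 = (-9735*1/10134 - 25772) + 160 = (-3245/3378 - 25772) + 160 = -87061061/3378 + 160 = -86520581/3378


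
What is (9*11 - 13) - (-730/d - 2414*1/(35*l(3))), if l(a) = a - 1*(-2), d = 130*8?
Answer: 1829031/18200 ≈ 100.50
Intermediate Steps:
d = 1040
l(a) = 2 + a (l(a) = a + 2 = 2 + a)
(9*11 - 13) - (-730/d - 2414*1/(35*l(3))) = (9*11 - 13) - (-730/1040 - 2414*1/(35*(2 + 3))) = (99 - 13) - (-730*1/1040 - 2414/((5*(-7))*(-5))) = 86 - (-73/104 - 2414/((-35*(-5)))) = 86 - (-73/104 - 2414/175) = 86 - 1*(-263831/18200) = 86 + 263831/18200 = 1829031/18200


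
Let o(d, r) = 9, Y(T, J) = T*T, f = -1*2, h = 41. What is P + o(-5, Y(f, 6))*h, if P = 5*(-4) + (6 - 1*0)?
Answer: 355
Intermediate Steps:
f = -2
Y(T, J) = T**2
P = -14 (P = -20 + (6 + 0) = -20 + 6 = -14)
P + o(-5, Y(f, 6))*h = -14 + 9*41 = -14 + 369 = 355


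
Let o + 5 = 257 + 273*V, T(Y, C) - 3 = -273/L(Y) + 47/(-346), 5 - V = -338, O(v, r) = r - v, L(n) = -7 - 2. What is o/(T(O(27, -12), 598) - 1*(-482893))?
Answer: 97458858/501277393 ≈ 0.19442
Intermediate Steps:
L(n) = -9
V = 343 (V = 5 - 1*(-338) = 5 + 338 = 343)
T(Y, C) = 34459/1038 (T(Y, C) = 3 + (-273/(-9) + 47/(-346)) = 3 + (-273*(-⅑) + 47*(-1/346)) = 3 + (91/3 - 47/346) = 3 + 31345/1038 = 34459/1038)
o = 93891 (o = -5 + (257 + 273*343) = -5 + (257 + 93639) = -5 + 93896 = 93891)
o/(T(O(27, -12), 598) - 1*(-482893)) = 93891/(34459/1038 - 1*(-482893)) = 93891/(34459/1038 + 482893) = 93891/(501277393/1038) = 93891*(1038/501277393) = 97458858/501277393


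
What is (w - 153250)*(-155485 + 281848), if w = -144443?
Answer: -37617380559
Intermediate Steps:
(w - 153250)*(-155485 + 281848) = (-144443 - 153250)*(-155485 + 281848) = -297693*126363 = -37617380559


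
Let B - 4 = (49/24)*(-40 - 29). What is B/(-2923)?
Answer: 1095/23384 ≈ 0.046827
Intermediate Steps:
B = -1095/8 (B = 4 + (49/24)*(-40 - 29) = 4 + (49*(1/24))*(-69) = 4 + (49/24)*(-69) = 4 - 1127/8 = -1095/8 ≈ -136.88)
B/(-2923) = -1095/8/(-2923) = -1095/8*(-1/2923) = 1095/23384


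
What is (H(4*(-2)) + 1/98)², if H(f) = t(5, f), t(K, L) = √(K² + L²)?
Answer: 854757/9604 + √89/49 ≈ 89.193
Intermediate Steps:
H(f) = √(25 + f²) (H(f) = √(5² + f²) = √(25 + f²))
(H(4*(-2)) + 1/98)² = (√(25 + (4*(-2))²) + 1/98)² = (√(25 + (-8)²) + 1/98)² = (√(25 + 64) + 1/98)² = (√89 + 1/98)² = (1/98 + √89)²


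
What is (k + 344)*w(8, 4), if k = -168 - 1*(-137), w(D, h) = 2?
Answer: 626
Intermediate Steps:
k = -31 (k = -168 + 137 = -31)
(k + 344)*w(8, 4) = (-31 + 344)*2 = 313*2 = 626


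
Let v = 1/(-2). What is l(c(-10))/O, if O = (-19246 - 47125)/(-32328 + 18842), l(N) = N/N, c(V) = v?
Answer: 13486/66371 ≈ 0.20319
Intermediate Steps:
v = -1/2 ≈ -0.50000
c(V) = -1/2
l(N) = 1
O = 66371/13486 (O = -66371/(-13486) = -66371*(-1/13486) = 66371/13486 ≈ 4.9215)
l(c(-10))/O = 1/(66371/13486) = 1*(13486/66371) = 13486/66371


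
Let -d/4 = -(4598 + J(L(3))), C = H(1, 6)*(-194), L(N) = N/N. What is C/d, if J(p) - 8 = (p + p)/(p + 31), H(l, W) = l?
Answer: -776/73697 ≈ -0.010530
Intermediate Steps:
L(N) = 1
J(p) = 8 + 2*p/(31 + p) (J(p) = 8 + (p + p)/(p + 31) = 8 + (2*p)/(31 + p) = 8 + 2*p/(31 + p))
C = -194 (C = 1*(-194) = -194)
d = 73697/4 (d = -(-4)*(4598 + 2*(124 + 5*1)/(31 + 1)) = -(-4)*(4598 + 2*(124 + 5)/32) = -(-4)*(4598 + 2*(1/32)*129) = -(-4)*(4598 + 129/16) = -(-4)*73697/16 = -4*(-73697/16) = 73697/4 ≈ 18424.)
C/d = -194/73697/4 = -194*4/73697 = -776/73697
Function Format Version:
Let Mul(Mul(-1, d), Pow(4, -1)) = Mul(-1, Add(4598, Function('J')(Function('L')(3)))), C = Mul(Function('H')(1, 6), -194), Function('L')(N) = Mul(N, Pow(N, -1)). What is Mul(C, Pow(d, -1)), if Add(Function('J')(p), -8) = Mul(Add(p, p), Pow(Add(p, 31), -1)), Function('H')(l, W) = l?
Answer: Rational(-776, 73697) ≈ -0.010530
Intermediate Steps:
Function('L')(N) = 1
Function('J')(p) = Add(8, Mul(2, p, Pow(Add(31, p), -1))) (Function('J')(p) = Add(8, Mul(Add(p, p), Pow(Add(p, 31), -1))) = Add(8, Mul(Mul(2, p), Pow(Add(31, p), -1))) = Add(8, Mul(2, p, Pow(Add(31, p), -1))))
C = -194 (C = Mul(1, -194) = -194)
d = Rational(73697, 4) (d = Mul(-4, Mul(-1, Add(4598, Mul(2, Pow(Add(31, 1), -1), Add(124, Mul(5, 1)))))) = Mul(-4, Mul(-1, Add(4598, Mul(2, Pow(32, -1), Add(124, 5))))) = Mul(-4, Mul(-1, Add(4598, Mul(2, Rational(1, 32), 129)))) = Mul(-4, Mul(-1, Add(4598, Rational(129, 16)))) = Mul(-4, Mul(-1, Rational(73697, 16))) = Mul(-4, Rational(-73697, 16)) = Rational(73697, 4) ≈ 18424.)
Mul(C, Pow(d, -1)) = Mul(-194, Pow(Rational(73697, 4), -1)) = Mul(-194, Rational(4, 73697)) = Rational(-776, 73697)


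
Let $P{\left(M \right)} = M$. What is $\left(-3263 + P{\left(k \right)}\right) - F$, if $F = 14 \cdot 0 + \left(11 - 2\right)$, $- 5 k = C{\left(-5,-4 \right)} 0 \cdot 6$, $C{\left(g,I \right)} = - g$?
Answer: $-3272$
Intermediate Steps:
$k = 0$ ($k = - \frac{\left(-1\right) \left(-5\right) 0 \cdot 6}{5} = - \frac{5 \cdot 0 \cdot 6}{5} = - \frac{0 \cdot 6}{5} = \left(- \frac{1}{5}\right) 0 = 0$)
$F = 9$ ($F = 0 + 9 = 9$)
$\left(-3263 + P{\left(k \right)}\right) - F = \left(-3263 + 0\right) - 9 = -3263 - 9 = -3272$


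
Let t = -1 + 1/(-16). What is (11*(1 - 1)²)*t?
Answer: 0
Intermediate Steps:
t = -17/16 (t = -1 - 1/16 = -17/16 ≈ -1.0625)
(11*(1 - 1)²)*t = (11*(1 - 1)²)*(-17/16) = (11*0²)*(-17/16) = (11*0)*(-17/16) = 0*(-17/16) = 0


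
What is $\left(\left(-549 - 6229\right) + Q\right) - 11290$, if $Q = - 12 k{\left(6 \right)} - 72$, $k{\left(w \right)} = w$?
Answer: $-18212$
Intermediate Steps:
$Q = -144$ ($Q = \left(-12\right) 6 - 72 = -72 - 72 = -144$)
$\left(\left(-549 - 6229\right) + Q\right) - 11290 = \left(\left(-549 - 6229\right) - 144\right) - 11290 = \left(-6778 - 144\right) - 11290 = -6922 - 11290 = -18212$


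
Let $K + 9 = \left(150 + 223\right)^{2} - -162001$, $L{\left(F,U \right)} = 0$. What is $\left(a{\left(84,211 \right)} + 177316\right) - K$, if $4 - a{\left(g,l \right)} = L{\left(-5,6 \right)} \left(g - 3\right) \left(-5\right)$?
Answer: $-123801$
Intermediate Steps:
$a{\left(g,l \right)} = 4$ ($a{\left(g,l \right)} = 4 - 0 \left(g - 3\right) \left(-5\right) = 4 - 0 \left(-3 + g\right) \left(-5\right) = 4 - 0 \left(-5\right) = 4 - 0 = 4 + 0 = 4$)
$K = 301121$ ($K = -9 + \left(\left(150 + 223\right)^{2} - -162001\right) = -9 + \left(373^{2} + 162001\right) = -9 + \left(139129 + 162001\right) = -9 + 301130 = 301121$)
$\left(a{\left(84,211 \right)} + 177316\right) - K = \left(4 + 177316\right) - 301121 = 177320 - 301121 = -123801$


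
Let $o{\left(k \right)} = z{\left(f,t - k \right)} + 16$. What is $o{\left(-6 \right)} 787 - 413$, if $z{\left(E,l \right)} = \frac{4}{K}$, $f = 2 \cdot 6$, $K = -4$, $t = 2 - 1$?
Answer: $11392$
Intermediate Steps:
$t = 1$ ($t = 2 - 1 = 1$)
$f = 12$
$z{\left(E,l \right)} = -1$ ($z{\left(E,l \right)} = \frac{4}{-4} = 4 \left(- \frac{1}{4}\right) = -1$)
$o{\left(k \right)} = 15$ ($o{\left(k \right)} = -1 + 16 = 15$)
$o{\left(-6 \right)} 787 - 413 = 15 \cdot 787 - 413 = 11805 - 413 = 11392$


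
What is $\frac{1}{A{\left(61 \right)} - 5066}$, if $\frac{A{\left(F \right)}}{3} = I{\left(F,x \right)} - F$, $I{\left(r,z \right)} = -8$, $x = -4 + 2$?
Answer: $- \frac{1}{5273} \approx -0.00018965$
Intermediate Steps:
$x = -2$
$A{\left(F \right)} = -24 - 3 F$ ($A{\left(F \right)} = 3 \left(-8 - F\right) = -24 - 3 F$)
$\frac{1}{A{\left(61 \right)} - 5066} = \frac{1}{\left(-24 - 183\right) - 5066} = \frac{1}{-207 - 5066} = \frac{1}{-5273} = - \frac{1}{5273}$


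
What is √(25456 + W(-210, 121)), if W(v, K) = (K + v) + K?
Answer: 12*√177 ≈ 159.65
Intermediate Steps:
W(v, K) = v + 2*K
√(25456 + W(-210, 121)) = √(25456 + (-210 + 2*121)) = √(25456 + (-210 + 242)) = √(25456 + 32) = √25488 = 12*√177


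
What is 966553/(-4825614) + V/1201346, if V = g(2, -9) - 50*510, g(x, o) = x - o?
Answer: -321041163896/1449308019111 ≈ -0.22151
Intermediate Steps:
V = -25489 (V = (2 - 1*(-9)) - 50*510 = (2 + 9) - 25500 = 11 - 25500 = -25489)
966553/(-4825614) + V/1201346 = 966553/(-4825614) - 25489/1201346 = 966553*(-1/4825614) - 25489*1/1201346 = -966553/4825614 - 25489/1201346 = -321041163896/1449308019111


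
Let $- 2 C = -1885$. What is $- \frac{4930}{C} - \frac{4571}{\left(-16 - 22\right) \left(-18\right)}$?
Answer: $- \frac{105935}{8892} \approx -11.914$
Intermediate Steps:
$C = \frac{1885}{2}$ ($C = \left(- \frac{1}{2}\right) \left(-1885\right) = \frac{1885}{2} \approx 942.5$)
$- \frac{4930}{C} - \frac{4571}{\left(-16 - 22\right) \left(-18\right)} = - \frac{4930}{\frac{1885}{2}} - \frac{4571}{\left(-16 - 22\right) \left(-18\right)} = \left(-4930\right) \frac{2}{1885} - \frac{4571}{\left(-38\right) \left(-18\right)} = - \frac{68}{13} - \frac{4571}{684} = - \frac{105935}{8892}$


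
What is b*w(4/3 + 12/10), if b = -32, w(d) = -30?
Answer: 960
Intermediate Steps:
b*w(4/3 + 12/10) = -32*(-30) = 960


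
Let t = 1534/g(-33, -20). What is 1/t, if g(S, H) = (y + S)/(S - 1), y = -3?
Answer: 9/13039 ≈ 0.00069024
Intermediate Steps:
g(S, H) = (-3 + S)/(-1 + S) (g(S, H) = (-3 + S)/(S - 1) = (-3 + S)/(-1 + S))
t = 13039/9 (t = 1534/(((-3 - 33)/(-1 - 33))) = 1534/((-36/(-34))) = 1534/((-1/34*(-36))) = 1534/(18/17) = 1534*(17/18) = 13039/9 ≈ 1448.8)
1/t = 1/(13039/9) = 9/13039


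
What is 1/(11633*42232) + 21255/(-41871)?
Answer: -3480753190803/6856862735192 ≈ -0.50763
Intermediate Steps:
1/(11633*42232) + 21255/(-41871) = (1/11633)*(1/42232) + 21255*(-1/41871) = 1/491284856 - 7085/13957 = -3480753190803/6856862735192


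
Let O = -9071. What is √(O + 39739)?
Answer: 2*√7667 ≈ 175.12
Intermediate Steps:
√(O + 39739) = √(-9071 + 39739) = √30668 = 2*√7667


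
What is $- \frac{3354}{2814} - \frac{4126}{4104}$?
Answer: $- \frac{2114615}{962388} \approx -2.1973$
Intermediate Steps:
$- \frac{3354}{2814} - \frac{4126}{4104} = \left(-3354\right) \frac{1}{2814} - \frac{2063}{2052} = - \frac{559}{469} - \frac{2063}{2052} = - \frac{2114615}{962388}$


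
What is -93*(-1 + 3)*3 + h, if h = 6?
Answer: -552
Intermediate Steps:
-93*(-1 + 3)*3 + h = -93*(-1 + 3)*3 + 6 = -186*3 + 6 = -93*6 + 6 = -558 + 6 = -552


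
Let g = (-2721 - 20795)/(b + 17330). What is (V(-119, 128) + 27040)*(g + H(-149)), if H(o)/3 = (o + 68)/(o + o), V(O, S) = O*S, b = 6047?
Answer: -7835534928/3483173 ≈ -2249.5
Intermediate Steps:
g = -23516/23377 (g = (-2721 - 20795)/(6047 + 17330) = -23516/23377 ≈ -1.0059)
H(o) = 3*(68 + o)/(2*o) (H(o) = 3*((o + 68)/(o + o)) = 3*((68 + o)/((2*o))) = 3*((68 + o)*(1/(2*o))) = 3*((68 + o)/(2*o)) = 3*(68 + o)/(2*o))
(V(-119, 128) + 27040)*(g + H(-149)) = (-119*128 + 27040)*(-23516/23377 + (3/2 + 102/(-149))) = (-15232 + 27040)*(-23516/23377 + (3/2 + 102*(-1/149))) = 11808*(-23516/23377 + (3/2 - 102/149)) = 11808*(-23516/23377 + 243/298) = 11808*(-1327157/6966346) = -7835534928/3483173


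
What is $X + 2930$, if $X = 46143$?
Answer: $49073$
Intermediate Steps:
$X + 2930 = 46143 + 2930 = 49073$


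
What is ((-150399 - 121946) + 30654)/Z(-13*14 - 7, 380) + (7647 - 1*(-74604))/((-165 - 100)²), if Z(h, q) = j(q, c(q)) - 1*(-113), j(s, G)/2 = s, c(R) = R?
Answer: -16900945352/61306425 ≈ -275.68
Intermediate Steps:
j(s, G) = 2*s
Z(h, q) = 113 + 2*q (Z(h, q) = 2*q - 1*(-113) = 2*q + 113 = 113 + 2*q)
((-150399 - 121946) + 30654)/Z(-13*14 - 7, 380) + (7647 - 1*(-74604))/((-165 - 100)²) = ((-150399 - 121946) + 30654)/(113 + 2*380) + (7647 - 1*(-74604))/((-165 - 100)²) = (-272345 + 30654)/(113 + 760) + (7647 + 74604)/((-265)²) = -241691/873 + 82251/70225 = -16900945352/61306425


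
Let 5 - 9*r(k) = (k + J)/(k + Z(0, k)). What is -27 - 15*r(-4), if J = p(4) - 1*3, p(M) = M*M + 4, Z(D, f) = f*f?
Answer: -1207/36 ≈ -33.528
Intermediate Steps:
Z(D, f) = f²
p(M) = 4 + M² (p(M) = M² + 4 = 4 + M²)
J = 17 (J = (4 + 4²) - 1*3 = (4 + 16) - 3 = 20 - 3 = 17)
r(k) = 5/9 - (17 + k)/(9*(k + k²)) (r(k) = 5/9 - (k + 17)/(9*(k + k²)) = 5/9 - (17 + k)/(9*(k + k²)))
-27 - 15*r(-4) = -27 - 5*(-17 + 4*(-4) + 5*(-4)²)/(3*(-4)*(1 - 4)) = -27 - 5*(-1)*(-17 - 16 + 5*16)/(3*4*(-3)) = -27 - 5*(-1)*(-1)*(-17 - 16 + 80)/(3*4*3) = -27 - 5*(-1)*(-1)*47/(3*4*3) = -27 - 15*47/108 = -27 - 235/36 = -1207/36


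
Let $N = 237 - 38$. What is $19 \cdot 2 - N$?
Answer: $-161$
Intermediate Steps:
$N = 199$
$19 \cdot 2 - N = 19 \cdot 2 - 199 = 38 - 199 = -161$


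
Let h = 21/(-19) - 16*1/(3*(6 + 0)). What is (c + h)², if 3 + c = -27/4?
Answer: 64529089/467856 ≈ 137.93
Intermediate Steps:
c = -39/4 (c = -3 - 27/4 = -39/4 ≈ -9.7500)
h = -341/171 (h = 21*(-1/19) - 16/(3*6) = -21/19 - 16/18 = -21/19 - 16*1/18 = -21/19 - 8/9 = -341/171 ≈ -1.9942)
(c + h)² = (-39/4 - 341/171)² = (-8033/684)² = 64529089/467856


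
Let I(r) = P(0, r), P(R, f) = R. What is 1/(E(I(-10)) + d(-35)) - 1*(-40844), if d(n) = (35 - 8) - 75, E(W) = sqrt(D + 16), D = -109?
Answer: 32634340/799 - I*sqrt(93)/2397 ≈ 40844.0 - 0.0040232*I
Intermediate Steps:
I(r) = 0
E(W) = I*sqrt(93) (E(W) = sqrt(-109 + 16) = sqrt(-93) = I*sqrt(93))
d(n) = -48 (d(n) = 27 - 75 = -48)
1/(E(I(-10)) + d(-35)) - 1*(-40844) = 1/(I*sqrt(93) - 48) - 1*(-40844) = 1/(-48 + I*sqrt(93)) + 40844 = 40844 + 1/(-48 + I*sqrt(93))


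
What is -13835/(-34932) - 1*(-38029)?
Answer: 1328442863/34932 ≈ 38029.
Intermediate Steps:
-13835/(-34932) - 1*(-38029) = -13835*(-1/34932) + 38029 = 13835/34932 + 38029 = 1328442863/34932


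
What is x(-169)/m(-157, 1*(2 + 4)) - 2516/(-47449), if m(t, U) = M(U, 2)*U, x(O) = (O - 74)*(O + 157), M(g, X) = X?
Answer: 11532623/47449 ≈ 243.05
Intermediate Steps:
x(O) = (-74 + O)*(157 + O)
m(t, U) = 2*U
x(-169)/m(-157, 1*(2 + 4)) - 2516/(-47449) = (-11618 + (-169)² + 83*(-169))/((2*(1*(2 + 4)))) - 2516/(-47449) = (-11618 + 28561 - 14027)/((2*(1*6))) - 2516*(-1/47449) = 2916/((2*6)) + 2516/47449 = 2916/12 + 2516/47449 = 2916*(1/12) + 2516/47449 = 243 + 2516/47449 = 11532623/47449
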